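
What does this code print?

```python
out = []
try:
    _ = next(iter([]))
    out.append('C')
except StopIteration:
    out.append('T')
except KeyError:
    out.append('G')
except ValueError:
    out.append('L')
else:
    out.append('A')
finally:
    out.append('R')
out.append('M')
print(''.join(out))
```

Execution trace: 'T' (except StopIteration) → 'R' (finally) → 'M' (after the try/except). Output: TRM

Answer: TRM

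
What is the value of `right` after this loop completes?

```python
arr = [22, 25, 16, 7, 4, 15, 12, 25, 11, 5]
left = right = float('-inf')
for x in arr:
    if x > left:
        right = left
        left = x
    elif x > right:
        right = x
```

Second largest (with repeats) in [22, 25, 16, 7, 4, 15, 12, 25, 11, 5]
`right` takes the values: -inf → 22 → 25

Answer: 25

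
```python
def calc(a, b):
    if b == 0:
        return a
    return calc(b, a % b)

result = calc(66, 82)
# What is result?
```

calc(66, 82) -> calc(82, 66) -> calc(66, 16) -> calc(16, 2) -> calc(2, 0) -> 2

Answer: 2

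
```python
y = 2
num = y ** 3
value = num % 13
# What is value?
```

Trace:
`y = 2` → y = 2
`num = y ** 3` → num = 8
`value = num % 13` → value = 8
So value = 8

Answer: 8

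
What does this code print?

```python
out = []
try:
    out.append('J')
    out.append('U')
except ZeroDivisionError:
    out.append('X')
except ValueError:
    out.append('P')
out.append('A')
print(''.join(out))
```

Execution trace: 'J' (try body) → 'U' (try body, no exception) → 'A' (after the try/except). Output: JUA

Answer: JUA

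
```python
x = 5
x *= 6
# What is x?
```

Trace:
`x = 5` → x = 5
`x *= 6` → x = 30
So x = 30

Answer: 30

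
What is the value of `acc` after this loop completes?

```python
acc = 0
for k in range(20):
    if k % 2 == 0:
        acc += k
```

Sum of even numbers 0 to 19
`acc` takes the values: 0 → 2 → 6 → 12 → 20 → 30 → 42 → 56 → 72 → 90

Answer: 90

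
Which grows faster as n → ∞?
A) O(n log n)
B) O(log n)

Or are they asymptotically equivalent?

O(n log n) vs O(log n): Higher order terms dominate.

Answer: A) O(n log n) grows faster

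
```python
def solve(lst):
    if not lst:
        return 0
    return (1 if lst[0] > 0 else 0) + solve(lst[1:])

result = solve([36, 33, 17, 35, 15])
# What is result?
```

Count of positive elements in [36, 33, 17, 35, 15] = 5

Answer: 5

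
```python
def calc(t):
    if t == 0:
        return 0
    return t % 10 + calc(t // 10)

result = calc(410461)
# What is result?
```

Sum of digits of 410461: 1 + 6 + 4 + 0 + 1 + 4 = 16

Answer: 16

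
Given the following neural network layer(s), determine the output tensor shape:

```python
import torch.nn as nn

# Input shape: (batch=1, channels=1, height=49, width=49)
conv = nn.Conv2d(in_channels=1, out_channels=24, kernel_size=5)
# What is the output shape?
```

Input: (1, 1, 49, 49) -> Output: (1, 24, 45, 45)

Answer: (1, 24, 45, 45)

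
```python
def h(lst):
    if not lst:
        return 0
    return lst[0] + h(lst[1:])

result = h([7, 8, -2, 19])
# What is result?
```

7 + 8 + (-2) + 19 + 0 = 32

Answer: 32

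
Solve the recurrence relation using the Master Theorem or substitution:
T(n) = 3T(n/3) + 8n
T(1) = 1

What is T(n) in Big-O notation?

By Master Theorem: a=3, b=3, f(n)=8n. Since log_3(3) = 1 and f(n) = Θ(n^1), Case 2 applies. T(n) = O(n log n).

Answer: O(n log n)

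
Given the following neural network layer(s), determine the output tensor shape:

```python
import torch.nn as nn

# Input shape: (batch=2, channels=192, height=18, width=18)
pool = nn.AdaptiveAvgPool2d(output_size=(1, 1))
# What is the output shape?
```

Input: (2, 192, 18, 18) -> Output: (2, 192, 1, 1)

Answer: (2, 192, 1, 1)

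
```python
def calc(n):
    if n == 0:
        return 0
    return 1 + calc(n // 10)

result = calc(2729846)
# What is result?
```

Count of digits of 2729846: 7

Answer: 7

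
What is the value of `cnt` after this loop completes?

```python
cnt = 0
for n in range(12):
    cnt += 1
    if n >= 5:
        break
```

Loop breaks when n reaches 5, cnt is 6
`cnt` takes the values: 0 → 1 → 2 → 3 → 4 → 5 → 6

Answer: 6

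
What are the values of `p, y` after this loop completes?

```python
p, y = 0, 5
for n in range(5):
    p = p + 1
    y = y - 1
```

p goes 0→5, y goes 5→0
`p, y` takes the values: (0, 5) → (1, 5) → (1, 4) → (2, 4) → (2, 3) → (3, 3) → (3, 2) → (4, 2) → (4, 1) → (5, 1) → (5, 0)

Answer: 5, 0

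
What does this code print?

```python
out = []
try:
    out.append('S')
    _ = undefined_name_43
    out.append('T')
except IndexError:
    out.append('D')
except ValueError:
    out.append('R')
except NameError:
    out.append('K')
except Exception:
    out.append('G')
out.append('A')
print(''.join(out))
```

Execution trace: 'S' (try body) → 'K' (except NameError) → 'A' (after the try/except). Output: SKA

Answer: SKA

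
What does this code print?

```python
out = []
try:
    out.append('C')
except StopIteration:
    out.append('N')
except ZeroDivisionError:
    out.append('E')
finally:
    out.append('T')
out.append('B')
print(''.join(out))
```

Execution trace: 'C' (try body, no exception) → 'T' (finally) → 'B' (after the try/except). Output: CTB

Answer: CTB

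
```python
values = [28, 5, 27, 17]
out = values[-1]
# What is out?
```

Trace:
`values = [28, 5, 27, 17]` → values = [28, 5, 27, 17]
`out = values[-1]` → out = 17
So out = 17

Answer: 17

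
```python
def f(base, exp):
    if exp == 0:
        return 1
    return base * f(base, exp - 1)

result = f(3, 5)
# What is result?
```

f(3, 5) = 3 * 3 * 3 * 3 * 3 = 243

Answer: 243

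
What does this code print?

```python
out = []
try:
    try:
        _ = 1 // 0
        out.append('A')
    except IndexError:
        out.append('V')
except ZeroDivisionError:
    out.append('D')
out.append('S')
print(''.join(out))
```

Execution trace: 'D' (outer except ZeroDivisionError) → 'S' (after the try/except). Output: DS

Answer: DS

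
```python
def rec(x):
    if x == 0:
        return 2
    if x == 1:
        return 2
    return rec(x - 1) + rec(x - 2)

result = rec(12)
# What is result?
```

Build up from base cases: rec(0)=2, rec(1)=2, rec(2)=4, rec(3)=6, rec(4)=10, rec(5)=16, rec(6)=26, ..., rec(12)=466

Answer: 466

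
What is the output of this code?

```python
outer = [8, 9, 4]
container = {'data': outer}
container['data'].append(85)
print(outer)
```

Key concept: dict holds reference to list.
Step by step:
`outer = [8, 9, 4]` → outer = [8, 9, 4]
`container = {'data': outer}` → container = {'data': [8, 9, 4]}
`container['data'].append(85)` → outer = [8, 9, 4, 85]; container = {'data': [8, 9, 4, 85]}
`print(outer)` → prints [8, 9, 4, 85]

Answer: [8, 9, 4, 85]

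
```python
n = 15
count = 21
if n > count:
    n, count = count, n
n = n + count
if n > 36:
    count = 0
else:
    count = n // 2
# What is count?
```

Trace:
`n = 15` → n = 15
`count = 21` → count = 21
`if n > count: ...` → n > count is False → no variable changes
`n = n + count` → n = 36
`if n > 36: ...` → n > 36 is False, take else branch → count = 18
So count = 18

Answer: 18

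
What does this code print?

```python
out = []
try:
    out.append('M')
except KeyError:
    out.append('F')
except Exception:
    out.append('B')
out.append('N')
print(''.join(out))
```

Execution trace: 'M' (try body, no exception) → 'N' (after the try/except). Output: MN

Answer: MN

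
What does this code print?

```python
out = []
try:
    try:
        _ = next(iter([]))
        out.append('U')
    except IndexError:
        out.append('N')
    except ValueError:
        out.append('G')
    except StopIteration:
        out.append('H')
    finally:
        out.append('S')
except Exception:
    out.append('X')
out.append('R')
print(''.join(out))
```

Execution trace: 'H' (inner except StopIteration) → 'S' (inner finally) → 'R' (after the try/except). Output: HSR

Answer: HSR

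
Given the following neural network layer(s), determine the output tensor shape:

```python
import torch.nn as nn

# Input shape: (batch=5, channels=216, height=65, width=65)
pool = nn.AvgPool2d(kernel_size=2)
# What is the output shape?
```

Input: (5, 216, 65, 65) -> Output: (5, 216, 32, 32)

Answer: (5, 216, 32, 32)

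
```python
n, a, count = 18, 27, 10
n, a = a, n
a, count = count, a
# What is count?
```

Trace:
`n, a, count = 18, 27, 10` → n = 18; a = 27; count = 10
`n, a = a, n` → n = 27; a = 18
`a, count = count, a` → a = 10; count = 18
So count = 18

Answer: 18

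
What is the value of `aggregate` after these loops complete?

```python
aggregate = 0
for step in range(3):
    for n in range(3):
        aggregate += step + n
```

Sum of all step+n for step,n in 3x3
`aggregate` takes the values: 0 → 1 → 3 → 4 → 6 → 9 → 11 → 14 → 18

Answer: 18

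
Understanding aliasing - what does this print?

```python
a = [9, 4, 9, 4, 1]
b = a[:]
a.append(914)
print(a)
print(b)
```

Key concept: slice [:] creates copy.
Step by step:
`a = [9, 4, 9, 4, 1]` → a = [9, 4, 9, 4, 1]
`b = a[:]` → b = [9, 4, 9, 4, 1]
`a.append(914)` → a = [9, 4, 9, 4, 1, 914]
`print(a)` → prints [9, 4, 9, 4, 1, 914]
`print(b)` → prints [9, 4, 9, 4, 1]

Answer:
[9, 4, 9, 4, 1, 914]
[9, 4, 9, 4, 1]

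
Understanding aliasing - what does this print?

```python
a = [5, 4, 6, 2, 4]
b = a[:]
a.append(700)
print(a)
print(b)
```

Key concept: slice [:] creates copy.
Step by step:
`a = [5, 4, 6, 2, 4]` → a = [5, 4, 6, 2, 4]
`b = a[:]` → b = [5, 4, 6, 2, 4]
`a.append(700)` → a = [5, 4, 6, 2, 4, 700]
`print(a)` → prints [5, 4, 6, 2, 4, 700]
`print(b)` → prints [5, 4, 6, 2, 4]

Answer:
[5, 4, 6, 2, 4, 700]
[5, 4, 6, 2, 4]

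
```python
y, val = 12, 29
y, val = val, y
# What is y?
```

Trace:
`y, val = 12, 29` → y = 12; val = 29
`y, val = val, y` → y = 29; val = 12
So y = 29

Answer: 29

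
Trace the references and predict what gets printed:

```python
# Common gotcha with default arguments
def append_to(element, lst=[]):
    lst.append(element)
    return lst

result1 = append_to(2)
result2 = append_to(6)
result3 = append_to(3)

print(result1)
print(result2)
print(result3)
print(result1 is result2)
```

Key concept: mutable default argument gotcha.
Step by step:
`result1 = append_to(2)` → result1 = [2]
`result2 = append_to(6)` → result1 = [2, 6] (same object as result2); result2 = [2, 6] (same object as result1)
`result3 = append_to(3)` → result1 = [2, 6, 3] (same object as result2, result3); result2 = [2, 6, 3] (same object as result1, result3); result3 = [2, 6, 3] (same object as result1, result2)
`print(result1)` → prints [2, 6, 3]
`print(result2)` → prints [2, 6, 3]
`print(result3)` → prints [2, 6, 3]
`print(result1 is result2)` → prints True

Answer:
[2, 6, 3]
[2, 6, 3]
[2, 6, 3]
True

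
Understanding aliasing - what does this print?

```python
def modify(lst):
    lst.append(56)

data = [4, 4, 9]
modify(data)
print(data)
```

Key concept: function modifies passed list.
Step by step:
`data = [4, 4, 9]` → data = [4, 4, 9]
`modify(data)` → data = [4, 4, 9, 56]
`print(data)` → prints [4, 4, 9, 56]

Answer: [4, 4, 9, 56]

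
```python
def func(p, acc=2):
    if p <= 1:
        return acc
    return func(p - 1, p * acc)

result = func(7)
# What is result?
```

Accumulator trace (n, acc): (7, 2) -> (6, 14) -> (5, 84) -> (4, 420) -> (3, 1680) -> (2, 5040) -> (1, 10080) -> return 10080

Answer: 10080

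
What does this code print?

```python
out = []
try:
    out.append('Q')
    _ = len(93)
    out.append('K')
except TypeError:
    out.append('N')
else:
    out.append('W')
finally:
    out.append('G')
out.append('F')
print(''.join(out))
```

Execution trace: 'Q' (try body) → 'N' (except TypeError) → 'G' (finally) → 'F' (after the try/except). Output: QNGF

Answer: QNGF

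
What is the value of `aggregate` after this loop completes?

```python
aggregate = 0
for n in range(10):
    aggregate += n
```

Sum of 0 to 9 = 45
`aggregate` takes the values: 0 → 1 → 3 → 6 → 10 → 15 → 21 → 28 → 36 → 45

Answer: 45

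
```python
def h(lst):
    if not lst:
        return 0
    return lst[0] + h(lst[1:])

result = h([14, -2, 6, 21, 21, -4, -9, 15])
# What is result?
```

14 + (-2) + 6 + 21 + 21 + (-4) + (-9) + 15 + 0 = 62

Answer: 62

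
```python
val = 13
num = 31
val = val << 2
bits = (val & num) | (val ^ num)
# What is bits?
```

Trace:
`val = 13` → val = 13
`num = 31` → num = 31
`val = val << 2` → val = 52
`bits = (val & num) | (val ^ num)` → bits = 63
So bits = 63

Answer: 63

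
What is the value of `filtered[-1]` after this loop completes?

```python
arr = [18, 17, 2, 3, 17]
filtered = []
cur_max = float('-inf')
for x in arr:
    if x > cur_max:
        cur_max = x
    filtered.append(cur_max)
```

Running max ends at 18
`filtered` takes the values: [] → [18] → [18, 18] → [18, 18, 18] → [18, 18, 18, 18] → [18, 18, 18, 18, 18]
So `filtered[-1]` = 18

Answer: 18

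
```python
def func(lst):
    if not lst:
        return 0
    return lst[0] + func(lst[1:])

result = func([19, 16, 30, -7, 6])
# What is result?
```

19 + 16 + 30 + (-7) + 6 + 0 = 64

Answer: 64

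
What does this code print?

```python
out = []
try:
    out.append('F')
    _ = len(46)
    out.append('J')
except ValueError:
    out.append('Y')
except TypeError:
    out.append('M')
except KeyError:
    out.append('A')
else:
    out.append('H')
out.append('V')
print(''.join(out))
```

Execution trace: 'F' (try body) → 'M' (except TypeError) → 'V' (after the try/except). Output: FMV

Answer: FMV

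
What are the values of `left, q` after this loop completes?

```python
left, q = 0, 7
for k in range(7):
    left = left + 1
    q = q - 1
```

left goes 0→7, q goes 7→0
`left, q` takes the values: (0, 7) → (1, 7) → (1, 6) → (2, 6) → (2, 5) → (3, 5) → (3, 4) → (4, 4) → (4, 3) → (5, 3) → (5, 2) → (6, 2) → (6, 1) → (7, 1) → (7, 0)

Answer: 7, 0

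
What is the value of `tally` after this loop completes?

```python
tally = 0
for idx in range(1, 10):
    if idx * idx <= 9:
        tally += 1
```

Count numbers where idx² ≤ 9
`tally` takes the values: 0 → 1 → 2 → 3

Answer: 3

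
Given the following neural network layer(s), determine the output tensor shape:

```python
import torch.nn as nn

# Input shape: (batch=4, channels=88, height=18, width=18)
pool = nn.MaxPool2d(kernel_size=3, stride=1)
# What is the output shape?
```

Input: (4, 88, 18, 18) -> Output: (4, 88, 16, 16)

Answer: (4, 88, 16, 16)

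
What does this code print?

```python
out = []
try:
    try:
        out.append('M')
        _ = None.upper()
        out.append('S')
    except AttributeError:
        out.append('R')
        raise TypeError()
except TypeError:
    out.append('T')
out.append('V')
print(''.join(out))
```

Execution trace: 'M' (inner try body) → 'R' (inner except AttributeError) → 'T' (outer except TypeError) → 'V' (after the try/except). Output: MRTV

Answer: MRTV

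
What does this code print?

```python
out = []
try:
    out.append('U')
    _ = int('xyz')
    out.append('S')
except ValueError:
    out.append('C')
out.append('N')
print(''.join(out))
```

Execution trace: 'U' (try body) → 'C' (except ValueError) → 'N' (after the try/except). Output: UCN

Answer: UCN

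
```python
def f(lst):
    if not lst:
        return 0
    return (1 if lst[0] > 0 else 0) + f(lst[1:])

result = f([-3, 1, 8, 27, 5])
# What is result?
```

Count of positive elements in [-3, 1, 8, 27, 5] = 4

Answer: 4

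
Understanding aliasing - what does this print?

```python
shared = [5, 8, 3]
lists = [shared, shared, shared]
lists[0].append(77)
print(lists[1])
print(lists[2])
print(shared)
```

Key concept: list of same reference.
Step by step:
`shared = [5, 8, 3]` → shared = [5, 8, 3]
`lists = [shared, shared, shared]` → lists = [[5, 8, 3], [5, 8, 3], [5, 8, 3]]
`lists[0].append(77)` → shared = [5, 8, 3, 77]; lists = [[5, 8, 3, 77], [5, 8, 3, 77], [5, 8, 3, 77]]
`print(lists[1])` → prints [5, 8, 3, 77]
`print(lists[2])` → prints [5, 8, 3, 77]
`print(shared)` → prints [5, 8, 3, 77]

Answer:
[5, 8, 3, 77]
[5, 8, 3, 77]
[5, 8, 3, 77]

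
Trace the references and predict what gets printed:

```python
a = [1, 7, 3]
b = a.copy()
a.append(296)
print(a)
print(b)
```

Key concept: list.copy() creates independent copy.
Step by step:
`a = [1, 7, 3]` → a = [1, 7, 3]
`b = a.copy()` → b = [1, 7, 3]
`a.append(296)` → a = [1, 7, 3, 296]
`print(a)` → prints [1, 7, 3, 296]
`print(b)` → prints [1, 7, 3]

Answer:
[1, 7, 3, 296]
[1, 7, 3]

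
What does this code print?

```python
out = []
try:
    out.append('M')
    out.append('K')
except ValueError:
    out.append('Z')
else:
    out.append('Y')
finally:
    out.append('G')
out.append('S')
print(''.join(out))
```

Execution trace: 'M' (try body) → 'K' (try body, no exception) → 'Y' (else) → 'G' (finally) → 'S' (after the try/except). Output: MKYGS

Answer: MKYGS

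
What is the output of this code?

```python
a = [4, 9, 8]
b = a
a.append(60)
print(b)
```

Key concept: basic list aliasing.
Step by step:
`a = [4, 9, 8]` → a = [4, 9, 8]
`b = a` → b = [4, 9, 8] (same object as a)
`a.append(60)` → a = [4, 9, 8, 60] (same object as b); b = [4, 9, 8, 60] (same object as a)
`print(b)` → prints [4, 9, 8, 60]

Answer: [4, 9, 8, 60]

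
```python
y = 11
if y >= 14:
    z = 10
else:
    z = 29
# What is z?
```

Trace:
`y = 11` → y = 11
`if y >= 14: ...` → y >= 14 is False, take else branch → z = 29
So z = 29

Answer: 29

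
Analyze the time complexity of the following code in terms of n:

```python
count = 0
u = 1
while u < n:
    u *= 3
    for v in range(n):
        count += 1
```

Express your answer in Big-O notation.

Each loop level contributes: log n × n. Multiplying the contributions gives O(n log n).

Answer: O(n log n)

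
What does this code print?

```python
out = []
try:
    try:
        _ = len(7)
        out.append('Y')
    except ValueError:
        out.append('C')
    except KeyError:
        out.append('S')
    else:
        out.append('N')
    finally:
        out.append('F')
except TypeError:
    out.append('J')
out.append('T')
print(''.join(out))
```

Execution trace: 'F' (inner finally) → 'J' (outer except TypeError) → 'T' (after the try/except). Output: FJT

Answer: FJT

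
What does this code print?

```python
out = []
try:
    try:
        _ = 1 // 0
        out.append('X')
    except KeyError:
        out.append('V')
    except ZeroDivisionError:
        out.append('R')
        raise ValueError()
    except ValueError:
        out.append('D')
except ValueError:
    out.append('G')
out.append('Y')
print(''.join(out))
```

Execution trace: 'R' (except ZeroDivisionError) → 'G' (outer except ValueError) → 'Y' (after the try/except). Output: RGY

Answer: RGY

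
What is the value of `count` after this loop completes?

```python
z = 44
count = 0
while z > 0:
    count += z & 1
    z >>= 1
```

Count set bits in 44 (binary: 0b101100)
`count` takes the values: 0 → 1 → 2 → 3

Answer: 3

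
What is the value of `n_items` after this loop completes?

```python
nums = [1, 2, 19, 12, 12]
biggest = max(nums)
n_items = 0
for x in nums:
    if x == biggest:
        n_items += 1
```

Count of max value 19 in [1, 2, 19, 12, 12]
`n_items` takes the values: 0 → 1

Answer: 1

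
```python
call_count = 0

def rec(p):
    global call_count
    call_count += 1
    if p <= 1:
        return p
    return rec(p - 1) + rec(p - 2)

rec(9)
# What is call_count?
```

Calls(p) = 1 + Calls(p-1) + Calls(p-2); Calls(0)=Calls(1)=1. For p=9 this gives 109.

Answer: 109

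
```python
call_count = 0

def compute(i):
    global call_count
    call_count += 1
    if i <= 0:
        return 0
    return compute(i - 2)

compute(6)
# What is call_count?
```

Linear recursion stepping by 2: 4 calls from i=6 down to ≤0.

Answer: 4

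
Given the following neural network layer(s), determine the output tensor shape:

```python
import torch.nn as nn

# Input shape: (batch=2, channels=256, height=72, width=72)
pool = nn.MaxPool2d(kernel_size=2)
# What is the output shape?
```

Input: (2, 256, 72, 72) -> Output: (2, 256, 36, 36)

Answer: (2, 256, 36, 36)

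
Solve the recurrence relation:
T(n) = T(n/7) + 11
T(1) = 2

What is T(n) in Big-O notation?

Each step divides n by 7 and adds 11. After log_7(n) steps we reach T(1)=2. So T(n) = 11·log_7(n) + 2 = O(log n).

Answer: O(log n)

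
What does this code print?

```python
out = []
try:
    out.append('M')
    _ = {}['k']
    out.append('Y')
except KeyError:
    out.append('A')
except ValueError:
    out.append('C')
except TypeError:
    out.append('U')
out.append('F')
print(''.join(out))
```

Execution trace: 'M' (try body) → 'A' (except KeyError) → 'F' (after the try/except). Output: MAF

Answer: MAF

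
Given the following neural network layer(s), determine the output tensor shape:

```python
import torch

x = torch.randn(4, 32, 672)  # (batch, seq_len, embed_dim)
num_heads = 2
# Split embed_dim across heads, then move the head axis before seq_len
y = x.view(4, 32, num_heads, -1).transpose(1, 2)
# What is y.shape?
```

Input: (4, 32, 672) -> head_dim = 672 // 2 = 336; after view: (4, 32, 2, 336) -> after transpose(1, 2): (4, 2, 32, 336) -> Output: (4, 2, 32, 336)

Answer: (4, 2, 32, 336)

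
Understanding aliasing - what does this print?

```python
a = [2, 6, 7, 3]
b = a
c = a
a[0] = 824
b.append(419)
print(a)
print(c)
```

Key concept: multiple aliases.
Step by step:
`a = [2, 6, 7, 3]` → a = [2, 6, 7, 3]
`b = a` → b = [2, 6, 7, 3] (same object as a)
`c = a` → c = [2, 6, 7, 3] (same object as a, b)
`a[0] = 824` → a = [824, 6, 7, 3] (same object as b, c); b = [824, 6, 7, 3] (same object as a, c); c = [824, 6, 7, 3] (same object as a, b)
`b.append(419)` → a = [824, 6, 7, 3, 419] (same object as b, c); b = [824, 6, 7, 3, 419] (same object as a, c); c = [824, 6, 7, 3, 419] (same object as a, b)
`print(a)` → prints [824, 6, 7, 3, 419]
`print(c)` → prints [824, 6, 7, 3, 419]

Answer:
[824, 6, 7, 3, 419]
[824, 6, 7, 3, 419]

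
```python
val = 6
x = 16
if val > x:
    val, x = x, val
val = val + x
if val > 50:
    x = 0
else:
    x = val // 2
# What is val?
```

Trace:
`val = 6` → val = 6
`x = 16` → x = 16
`if val > x: ...` → val > x is False → no variable changes
`val = val + x` → val = 22
`if val > 50: ...` → val > 50 is False, take else branch → x = 11
So val = 22

Answer: 22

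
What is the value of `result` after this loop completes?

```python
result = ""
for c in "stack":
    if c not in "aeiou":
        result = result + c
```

Remove vowels from 'stack'
`result` takes the values: "" → "s" → "st" → "stc" → "stck"

Answer: "stck"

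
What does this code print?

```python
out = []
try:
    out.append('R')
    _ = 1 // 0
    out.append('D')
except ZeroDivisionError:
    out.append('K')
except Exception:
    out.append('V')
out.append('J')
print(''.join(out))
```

Execution trace: 'R' (try body) → 'K' (except ZeroDivisionError) → 'J' (after the try/except). Output: RKJ

Answer: RKJ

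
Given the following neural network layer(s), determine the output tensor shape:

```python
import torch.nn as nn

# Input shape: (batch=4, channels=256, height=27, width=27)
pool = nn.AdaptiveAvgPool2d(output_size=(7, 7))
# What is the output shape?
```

Input: (4, 256, 27, 27) -> Output: (4, 256, 7, 7)

Answer: (4, 256, 7, 7)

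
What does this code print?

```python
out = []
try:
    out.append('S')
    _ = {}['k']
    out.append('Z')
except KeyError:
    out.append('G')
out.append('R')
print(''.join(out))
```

Execution trace: 'S' (try body) → 'G' (except KeyError) → 'R' (after the try/except). Output: SGR

Answer: SGR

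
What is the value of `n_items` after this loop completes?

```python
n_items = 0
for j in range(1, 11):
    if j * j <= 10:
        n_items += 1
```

Count numbers where j² ≤ 10
`n_items` takes the values: 0 → 1 → 2 → 3

Answer: 3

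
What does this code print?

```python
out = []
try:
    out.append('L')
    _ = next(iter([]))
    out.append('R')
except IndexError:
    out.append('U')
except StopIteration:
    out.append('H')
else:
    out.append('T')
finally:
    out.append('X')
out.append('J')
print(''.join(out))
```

Execution trace: 'L' (try body) → 'H' (except StopIteration) → 'X' (finally) → 'J' (after the try/except). Output: LHXJ

Answer: LHXJ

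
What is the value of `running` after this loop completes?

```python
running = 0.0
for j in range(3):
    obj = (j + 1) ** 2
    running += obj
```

Sum of squared losses 1² + 2² + ... + 3²
`running` takes the values: 0.0 → 1.0 → 5.0 → 14.0

Answer: 14.0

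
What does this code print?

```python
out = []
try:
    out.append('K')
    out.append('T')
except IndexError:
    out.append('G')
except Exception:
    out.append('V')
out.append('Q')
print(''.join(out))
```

Execution trace: 'K' (try body) → 'T' (try body, no exception) → 'Q' (after the try/except). Output: KTQ

Answer: KTQ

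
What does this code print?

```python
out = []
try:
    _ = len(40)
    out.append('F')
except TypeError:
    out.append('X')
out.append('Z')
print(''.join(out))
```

Execution trace: 'X' (except TypeError) → 'Z' (after the try/except). Output: XZ

Answer: XZ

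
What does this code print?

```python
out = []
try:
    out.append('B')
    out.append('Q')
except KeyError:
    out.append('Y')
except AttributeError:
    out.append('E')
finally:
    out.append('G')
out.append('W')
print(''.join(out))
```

Execution trace: 'B' (try body) → 'Q' (try body, no exception) → 'G' (finally) → 'W' (after the try/except). Output: BQGW

Answer: BQGW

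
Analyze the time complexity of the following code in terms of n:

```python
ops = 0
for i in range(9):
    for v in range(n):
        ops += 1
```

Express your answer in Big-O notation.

Each loop level contributes: 1 × n. Multiplying the contributions gives O(n).

Answer: O(n)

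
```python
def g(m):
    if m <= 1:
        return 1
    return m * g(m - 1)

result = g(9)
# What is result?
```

g(9) = 9 * 8 * 7 * 6 * 5 * 4 * 3 * 2 * 1 = 362880

Answer: 362880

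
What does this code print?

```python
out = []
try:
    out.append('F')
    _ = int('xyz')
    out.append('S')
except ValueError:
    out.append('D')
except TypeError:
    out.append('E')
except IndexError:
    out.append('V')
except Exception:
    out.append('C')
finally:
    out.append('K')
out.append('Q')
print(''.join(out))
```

Execution trace: 'F' (try body) → 'D' (except ValueError) → 'K' (finally) → 'Q' (after the try/except). Output: FDKQ

Answer: FDKQ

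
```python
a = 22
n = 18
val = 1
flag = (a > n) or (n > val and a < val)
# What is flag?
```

Trace:
`a = 22` → a = 22
`n = 18` → n = 18
`val = 1` → val = 1
`flag = (a > n) or (n > val and a < val)` → flag = True
So flag = True

Answer: True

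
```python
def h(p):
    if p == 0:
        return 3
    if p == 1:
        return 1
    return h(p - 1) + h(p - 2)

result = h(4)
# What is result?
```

Build up from base cases: h(0)=3, h(1)=1, h(2)=4, h(3)=5, h(4)=9

Answer: 9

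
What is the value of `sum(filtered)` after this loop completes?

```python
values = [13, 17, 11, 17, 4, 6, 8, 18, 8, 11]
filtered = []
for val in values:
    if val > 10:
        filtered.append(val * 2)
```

Sum of doubled values > 10
`filtered` takes the values: [] → [26] → [26, 34] → [26, 34, 22] → [26, 34, 22, 34] → [26, 34, 22, 34, 36] → [26, 34, 22, 34, 36, 22]
So `sum(filtered)` = 174

Answer: 174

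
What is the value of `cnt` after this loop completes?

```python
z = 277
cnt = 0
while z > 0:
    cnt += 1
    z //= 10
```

Count digits by repeated division by 10
`cnt` takes the values: 0 → 1 → 2 → 3

Answer: 3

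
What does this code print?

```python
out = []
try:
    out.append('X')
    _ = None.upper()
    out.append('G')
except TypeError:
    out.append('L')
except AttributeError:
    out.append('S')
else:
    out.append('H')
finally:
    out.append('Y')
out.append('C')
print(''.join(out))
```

Execution trace: 'X' (try body) → 'S' (except AttributeError) → 'Y' (finally) → 'C' (after the try/except). Output: XSYC

Answer: XSYC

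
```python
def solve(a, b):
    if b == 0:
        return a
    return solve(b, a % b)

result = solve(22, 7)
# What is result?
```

solve(22, 7) -> solve(7, 1) -> solve(1, 0) -> 1

Answer: 1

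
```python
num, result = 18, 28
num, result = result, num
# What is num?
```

Trace:
`num, result = 18, 28` → num = 18; result = 28
`num, result = result, num` → num = 28; result = 18
So num = 28

Answer: 28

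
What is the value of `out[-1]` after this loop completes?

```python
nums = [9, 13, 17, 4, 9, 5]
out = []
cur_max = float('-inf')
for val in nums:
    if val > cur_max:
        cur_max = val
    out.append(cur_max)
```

Running max ends at 17
`out` takes the values: [] → [9] → [9, 13] → [9, 13, 17] → [9, 13, 17, 17] → [9, 13, 17, 17, 17] → [9, 13, 17, 17, 17, 17]
So `out[-1]` = 17

Answer: 17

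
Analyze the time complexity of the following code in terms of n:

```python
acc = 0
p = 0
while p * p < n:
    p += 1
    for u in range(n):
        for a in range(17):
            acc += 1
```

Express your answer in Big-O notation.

Each loop level contributes: √n × n × 1. Multiplying the contributions gives O(n√n).

Answer: O(n√n)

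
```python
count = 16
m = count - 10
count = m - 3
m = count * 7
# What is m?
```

Trace:
`count = 16` → count = 16
`m = count - 10` → m = 6
`count = m - 3` → count = 3
`m = count * 7` → m = 21
So m = 21

Answer: 21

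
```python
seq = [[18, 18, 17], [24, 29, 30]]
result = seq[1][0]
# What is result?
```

Trace:
`seq = [[18, 18, 17], [24, 29, 30]]` → seq = [[18, 18, 17], [24, 29, 30]]
`result = seq[1][0]` → result = 24
So result = 24

Answer: 24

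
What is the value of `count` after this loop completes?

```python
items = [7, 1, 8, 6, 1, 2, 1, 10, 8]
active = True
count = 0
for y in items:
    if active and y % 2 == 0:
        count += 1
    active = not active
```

Count even values at even positions
`count` takes the values: 0 → 1 → 2

Answer: 2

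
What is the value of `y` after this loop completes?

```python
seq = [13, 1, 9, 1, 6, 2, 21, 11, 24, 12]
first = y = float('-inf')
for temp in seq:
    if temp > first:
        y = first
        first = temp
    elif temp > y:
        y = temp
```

Second largest (with repeats) in [13, 1, 9, 1, 6, 2, 21, 11, 24, 12]
`y` takes the values: -inf → 1 → 9 → 13 → 21

Answer: 21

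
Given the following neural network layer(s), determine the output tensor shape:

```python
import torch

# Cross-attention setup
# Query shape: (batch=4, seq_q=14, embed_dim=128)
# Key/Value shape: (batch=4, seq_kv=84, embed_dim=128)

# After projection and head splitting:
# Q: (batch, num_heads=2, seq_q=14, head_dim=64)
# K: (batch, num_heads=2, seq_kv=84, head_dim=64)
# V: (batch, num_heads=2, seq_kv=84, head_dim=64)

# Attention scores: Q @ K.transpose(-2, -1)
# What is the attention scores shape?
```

Input: (4, 14, 128) -> Output: (4, 2, 14, 84)

Answer: (4, 2, 14, 84)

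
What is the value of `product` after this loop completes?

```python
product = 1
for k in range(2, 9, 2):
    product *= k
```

Product of even numbers 2 to 8
`product` takes the values: 1 → 2 → 8 → 48 → 384

Answer: 384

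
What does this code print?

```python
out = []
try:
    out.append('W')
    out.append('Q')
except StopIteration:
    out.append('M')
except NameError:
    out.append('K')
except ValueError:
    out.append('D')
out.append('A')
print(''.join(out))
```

Execution trace: 'W' (try body) → 'Q' (try body, no exception) → 'A' (after the try/except). Output: WQA

Answer: WQA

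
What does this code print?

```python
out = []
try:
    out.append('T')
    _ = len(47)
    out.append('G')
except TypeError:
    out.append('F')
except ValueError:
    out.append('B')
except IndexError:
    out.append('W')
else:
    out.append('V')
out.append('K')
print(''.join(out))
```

Execution trace: 'T' (try body) → 'F' (except TypeError) → 'K' (after the try/except). Output: TFK

Answer: TFK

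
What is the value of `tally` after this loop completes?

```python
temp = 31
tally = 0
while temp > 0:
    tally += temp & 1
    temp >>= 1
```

Count set bits in 31 (binary: 0b11111)
`tally` takes the values: 0 → 1 → 2 → 3 → 4 → 5

Answer: 5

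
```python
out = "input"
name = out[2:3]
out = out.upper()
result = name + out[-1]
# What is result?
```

Trace:
`out = "input"` → out = 'input'
`name = out[2:3]` → name = 'p'
`out = out.upper()` → out = 'INPUT'
`result = name + out[-1]` → result = 'pT'
So result = 'pT'

Answer: 'pT'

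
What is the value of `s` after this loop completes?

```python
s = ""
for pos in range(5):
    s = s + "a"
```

Repeat 'a' 5 times
`s` takes the values: "" → "a" → "aa" → "aaa" → "aaaa" → "aaaaa"

Answer: "aaaaa"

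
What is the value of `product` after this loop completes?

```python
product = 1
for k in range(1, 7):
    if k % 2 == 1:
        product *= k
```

Product of odd numbers 1 to 6
`product` takes the values: 1 → 3 → 15

Answer: 15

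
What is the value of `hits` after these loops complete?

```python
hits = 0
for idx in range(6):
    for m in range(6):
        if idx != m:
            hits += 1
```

6² - 6 (exclude diagonal)
`hits` takes the values: 0 → 1 → 2 → 3 → 4 → 5 → 6 → 7 → 8 → 9 → 10 → 11 → 12 → 13 → 14 → 15 → 16 → 17 → 18 → 19 → 20 → 21 → 22 → 23 → 24 → 25 → 26 → 27 → 28 → 29 → 30

Answer: 30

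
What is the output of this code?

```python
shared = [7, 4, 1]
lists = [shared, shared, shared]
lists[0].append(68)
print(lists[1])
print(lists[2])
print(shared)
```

Key concept: list of same reference.
Step by step:
`shared = [7, 4, 1]` → shared = [7, 4, 1]
`lists = [shared, shared, shared]` → lists = [[7, 4, 1], [7, 4, 1], [7, 4, 1]]
`lists[0].append(68)` → shared = [7, 4, 1, 68]; lists = [[7, 4, 1, 68], [7, 4, 1, 68], [7, 4, 1, 68]]
`print(lists[1])` → prints [7, 4, 1, 68]
`print(lists[2])` → prints [7, 4, 1, 68]
`print(shared)` → prints [7, 4, 1, 68]

Answer:
[7, 4, 1, 68]
[7, 4, 1, 68]
[7, 4, 1, 68]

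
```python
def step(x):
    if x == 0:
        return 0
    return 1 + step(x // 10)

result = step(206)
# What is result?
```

Count of digits of 206: 3

Answer: 3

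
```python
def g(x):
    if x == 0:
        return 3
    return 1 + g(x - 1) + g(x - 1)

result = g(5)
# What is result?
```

g(x) = 1 + 2·g(x-1), g(0)=3. Closed form: (3+1)·2^5 - 1 = 127.

Answer: 127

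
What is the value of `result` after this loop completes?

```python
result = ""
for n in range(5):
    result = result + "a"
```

Repeat 'a' 5 times
`result` takes the values: "" → "a" → "aa" → "aaa" → "aaaa" → "aaaaa"

Answer: "aaaaa"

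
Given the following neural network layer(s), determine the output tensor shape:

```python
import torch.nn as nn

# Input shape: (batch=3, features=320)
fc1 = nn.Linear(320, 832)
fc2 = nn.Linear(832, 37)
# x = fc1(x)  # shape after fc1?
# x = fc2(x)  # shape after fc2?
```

Input: (3, 320) -> after fc1: (3, 832) -> Output: (3, 37)

Answer: (3, 37)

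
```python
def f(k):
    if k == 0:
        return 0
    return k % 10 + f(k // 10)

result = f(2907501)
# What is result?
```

Sum of digits of 2907501: 1 + 0 + 5 + 7 + 0 + 9 + 2 = 24

Answer: 24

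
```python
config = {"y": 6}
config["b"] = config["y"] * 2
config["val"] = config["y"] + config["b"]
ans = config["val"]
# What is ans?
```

Trace:
`config = {"y": 6}` → config = {'y': 6}
`config["b"] = config["y"] * 2` → config = {'y': 6, 'b': 12}
`config["val"] = config["y"] + config["b"]` → config = {'y': 6, 'b': 12, 'val': 18}
`ans = config["val"]` → ans = 18
So ans = 18

Answer: 18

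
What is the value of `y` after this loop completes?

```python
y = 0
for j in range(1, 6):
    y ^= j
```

XOR of 1 to 5
`y` takes the values: 0 → 1 → 3 → 0 → 4 → 1

Answer: 1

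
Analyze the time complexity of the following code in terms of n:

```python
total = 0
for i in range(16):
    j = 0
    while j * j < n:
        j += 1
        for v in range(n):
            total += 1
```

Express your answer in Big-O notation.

Each loop level contributes: 1 × √n × n. Multiplying the contributions gives O(n√n).

Answer: O(n√n)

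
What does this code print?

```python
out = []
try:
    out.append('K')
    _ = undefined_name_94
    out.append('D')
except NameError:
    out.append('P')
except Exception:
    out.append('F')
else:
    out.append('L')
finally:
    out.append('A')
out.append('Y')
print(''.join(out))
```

Execution trace: 'K' (try body) → 'P' (except NameError) → 'A' (finally) → 'Y' (after the try/except). Output: KPAY

Answer: KPAY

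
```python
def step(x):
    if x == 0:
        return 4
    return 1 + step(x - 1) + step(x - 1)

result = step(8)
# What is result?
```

step(x) = 1 + 2·step(x-1), step(0)=4. Closed form: (4+1)·2^8 - 1 = 1279.

Answer: 1279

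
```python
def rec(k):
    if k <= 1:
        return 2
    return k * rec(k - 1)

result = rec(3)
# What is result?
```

rec(3) = 3 * 2 * 2 = 12

Answer: 12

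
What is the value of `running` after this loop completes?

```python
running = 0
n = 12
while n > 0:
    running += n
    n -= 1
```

Sum 12 down to 1
`running` takes the values: 0 → 12 → 23 → 33 → 42 → 50 → 57 → 63 → 68 → 72 → 75 → 77 → 78

Answer: 78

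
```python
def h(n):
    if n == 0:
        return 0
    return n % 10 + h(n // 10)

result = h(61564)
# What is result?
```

Sum of digits of 61564: 4 + 6 + 5 + 1 + 6 = 22

Answer: 22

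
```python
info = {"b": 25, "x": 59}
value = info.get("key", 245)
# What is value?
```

Trace:
`info = {"b": 25, "x": 59}` → info = {'b': 25, 'x': 59}
`value = info.get("key", 245)` → value = 245
So value = 245

Answer: 245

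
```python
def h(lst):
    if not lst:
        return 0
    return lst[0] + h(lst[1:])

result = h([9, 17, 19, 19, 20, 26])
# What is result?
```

9 + 17 + 19 + 19 + 20 + 26 + 0 = 110

Answer: 110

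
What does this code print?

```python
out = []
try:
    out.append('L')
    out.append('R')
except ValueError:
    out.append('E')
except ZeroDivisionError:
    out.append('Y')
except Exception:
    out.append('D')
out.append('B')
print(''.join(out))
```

Execution trace: 'L' (try body) → 'R' (try body, no exception) → 'B' (after the try/except). Output: LRB

Answer: LRB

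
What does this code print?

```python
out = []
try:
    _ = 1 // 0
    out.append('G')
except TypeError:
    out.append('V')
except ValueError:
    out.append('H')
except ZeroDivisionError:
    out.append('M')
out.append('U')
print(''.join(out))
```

Execution trace: 'M' (except ZeroDivisionError) → 'U' (after the try/except). Output: MU

Answer: MU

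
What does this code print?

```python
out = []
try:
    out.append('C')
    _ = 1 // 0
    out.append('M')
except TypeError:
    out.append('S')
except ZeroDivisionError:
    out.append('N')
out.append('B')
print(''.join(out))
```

Execution trace: 'C' (try body) → 'N' (except ZeroDivisionError) → 'B' (after the try/except). Output: CNB

Answer: CNB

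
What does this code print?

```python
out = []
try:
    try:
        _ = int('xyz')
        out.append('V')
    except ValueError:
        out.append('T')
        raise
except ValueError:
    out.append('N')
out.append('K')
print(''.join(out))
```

Execution trace: 'T' (inner except ValueError) → 'N' (outer except ValueError) → 'K' (after the try/except). Output: TNK

Answer: TNK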